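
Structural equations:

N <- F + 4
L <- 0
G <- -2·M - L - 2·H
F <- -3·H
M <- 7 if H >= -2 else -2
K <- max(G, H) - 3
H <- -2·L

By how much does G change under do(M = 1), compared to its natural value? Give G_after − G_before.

The intervention breaks the incoming arrows to M: M <- 7 if H >= -2 else -2 no longer applies, and M = 1.
H = -2·L  [with L=0]  = 0
G = -2·M - L - 2·H  [with M=1, L=0, H=0]  = -2
Without intervention: H = -2·L  [with L=0]  = 0; M = 7 if H >= -2 else -2  [with H=0]  = 7; G = -2·M - L - 2·H  [with M=7, L=0, H=0]  = -14.
Change = -2 − (-14) = 12.

12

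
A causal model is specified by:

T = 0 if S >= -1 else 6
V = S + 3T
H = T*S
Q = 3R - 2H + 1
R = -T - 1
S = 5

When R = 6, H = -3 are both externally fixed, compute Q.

25

Setting R = 6, H = -3 by intervention discards those variables' equations.
Q = 3R - 2H + 1  [with R=6, H=-3]  = 25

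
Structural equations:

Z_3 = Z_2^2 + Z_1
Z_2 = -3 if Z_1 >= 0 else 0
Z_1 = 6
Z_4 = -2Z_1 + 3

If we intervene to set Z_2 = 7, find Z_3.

55

The intervention breaks the incoming arrows to Z_2: Z_2 = -3 if Z_1 >= 0 else 0 no longer applies, and Z_2 = 7.
Z_3 = Z_2^2 + Z_1  [with Z_2=7, Z_1=6]  = 55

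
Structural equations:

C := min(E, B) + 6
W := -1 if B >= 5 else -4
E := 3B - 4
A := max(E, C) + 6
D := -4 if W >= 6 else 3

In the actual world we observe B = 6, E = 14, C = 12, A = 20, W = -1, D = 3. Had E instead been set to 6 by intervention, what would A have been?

18

Under do(E=6), the mechanism E := 3B - 4 is discarded; E is fixed at 6.
C = min(E, B) + 6  [with E=6, B=6]  = 12
A = max(E, C) + 6  [with E=6, C=12]  = 18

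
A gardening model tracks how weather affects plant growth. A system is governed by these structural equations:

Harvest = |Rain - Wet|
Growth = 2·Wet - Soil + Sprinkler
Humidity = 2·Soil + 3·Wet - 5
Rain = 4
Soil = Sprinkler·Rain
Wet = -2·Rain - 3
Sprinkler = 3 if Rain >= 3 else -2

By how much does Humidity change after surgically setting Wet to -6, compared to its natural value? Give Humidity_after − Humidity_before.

15

Under do(Wet=-6), the mechanism Wet = -2·Rain - 3 is discarded; Wet is fixed at -6.
Sprinkler = 3 if Rain >= 3 else -2  [with Rain=4]  = 3
Soil = Sprinkler·Rain  [with Sprinkler=3, Rain=4]  = 12
Humidity = 2·Soil + 3·Wet - 5  [with Soil=12, Wet=-6]  = 1
Without intervention: Sprinkler = 3 if Rain >= 3 else -2  [with Rain=4]  = 3; Soil = Sprinkler·Rain  [with Sprinkler=3, Rain=4]  = 12; Wet = -2·Rain - 3  [with Rain=4]  = -11; Humidity = 2·Soil + 3·Wet - 5  [with Soil=12, Wet=-11]  = -14.
Change = 1 − (-14) = 15.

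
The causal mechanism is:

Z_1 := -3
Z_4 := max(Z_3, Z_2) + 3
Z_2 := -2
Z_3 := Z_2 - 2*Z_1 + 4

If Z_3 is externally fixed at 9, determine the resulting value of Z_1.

-3

Under do(Z_3=9), the mechanism Z_3 := Z_2 - 2*Z_1 + 4 is discarded; Z_3 is fixed at 9.
Z_1 is not downstream of the intervention, so its value is determined by the original equations.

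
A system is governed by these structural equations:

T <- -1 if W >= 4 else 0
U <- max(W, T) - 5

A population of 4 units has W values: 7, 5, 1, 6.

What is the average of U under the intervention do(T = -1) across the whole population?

do(T=-1) breaks T's dependence on W. With T=-1 fixed, U across the units is 2, 0, -4, 1, mean -0.25.

-0.25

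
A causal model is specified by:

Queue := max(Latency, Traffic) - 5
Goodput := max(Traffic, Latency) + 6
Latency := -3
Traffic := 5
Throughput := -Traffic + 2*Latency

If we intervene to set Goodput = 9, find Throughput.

-11

The intervention breaks the incoming arrows to Goodput: Goodput := max(Traffic, Latency) + 6 no longer applies, and Goodput = 9.
Since Throughput is not a descendant of the intervened variable, it is unaffected.
Throughput = -Traffic + 2*Latency  [with Traffic=5, Latency=-3]  = -11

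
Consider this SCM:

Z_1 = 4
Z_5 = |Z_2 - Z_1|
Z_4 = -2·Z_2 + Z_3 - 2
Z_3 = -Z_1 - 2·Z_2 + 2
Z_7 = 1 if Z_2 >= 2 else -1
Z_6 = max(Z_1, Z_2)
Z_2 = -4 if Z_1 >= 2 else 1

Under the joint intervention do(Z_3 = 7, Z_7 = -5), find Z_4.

The joint intervention fixes Z_3 = 7, Z_7 = -5, removing each variable's own equation.
Z_2 = -4 if Z_1 >= 2 else 1  [with Z_1=4]  = -4
Z_4 = -2·Z_2 + Z_3 - 2  [with Z_2=-4, Z_3=7]  = 13

13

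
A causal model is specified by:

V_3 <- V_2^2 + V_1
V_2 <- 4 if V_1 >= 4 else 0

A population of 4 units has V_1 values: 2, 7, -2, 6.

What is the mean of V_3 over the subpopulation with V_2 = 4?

E[V_3|V_2=4] averages over only the 2 units with V_2=4 (V_1 = 7, 6): V_3 = 23, 22, mean 22.5.

22.5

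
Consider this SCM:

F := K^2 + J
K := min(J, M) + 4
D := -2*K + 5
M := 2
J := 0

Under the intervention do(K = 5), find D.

do(K=5) replaces the equation K := min(J, M) + 4 with the constant K = 5.
D = -2*K + 5  [with K=5]  = -5

-5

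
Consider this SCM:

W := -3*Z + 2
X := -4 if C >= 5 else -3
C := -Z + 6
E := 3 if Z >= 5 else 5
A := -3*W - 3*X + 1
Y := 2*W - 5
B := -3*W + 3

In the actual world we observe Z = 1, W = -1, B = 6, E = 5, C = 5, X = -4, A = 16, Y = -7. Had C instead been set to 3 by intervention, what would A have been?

13

Under do(C=3), the mechanism C := -Z + 6 is discarded; C is fixed at 3.
W = -3*Z + 2  [with Z=1]  = -1
X = -4 if C >= 5 else -3  [with C=3]  = -3
A = -3*W - 3*X + 1  [with W=-1, X=-3]  = 13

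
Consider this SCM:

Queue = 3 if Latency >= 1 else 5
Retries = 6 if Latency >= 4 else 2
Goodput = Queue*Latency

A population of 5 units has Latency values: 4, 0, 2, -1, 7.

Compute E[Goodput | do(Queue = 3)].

7.2

Every unit gets Queue=3 under the intervention. Goodput values become 12, 0, 6, -3, 21; E[Goodput|do(Queue=3)] = 7.2.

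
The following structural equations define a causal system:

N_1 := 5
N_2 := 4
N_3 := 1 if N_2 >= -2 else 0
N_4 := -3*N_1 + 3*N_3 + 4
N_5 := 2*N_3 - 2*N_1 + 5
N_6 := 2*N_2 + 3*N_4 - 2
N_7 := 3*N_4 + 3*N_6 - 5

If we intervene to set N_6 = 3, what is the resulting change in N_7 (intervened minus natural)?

Intervening sets N_6 = 3 and removes its equation (N_6 := 2*N_2 + 3*N_4 - 2).
N_3 = 1 if N_2 >= -2 else 0  [with N_2=4]  = 1
N_4 = -3*N_1 + 3*N_3 + 4  [with N_1=5, N_3=1]  = -8
N_7 = 3*N_4 + 3*N_6 - 5  [with N_4=-8, N_6=3]  = -20
Without intervention: N_3 = 1 if N_2 >= -2 else 0  [with N_2=4]  = 1; N_4 = -3*N_1 + 3*N_3 + 4  [with N_1=5, N_3=1]  = -8; N_6 = 2*N_2 + 3*N_4 - 2  [with N_2=4, N_4=-8]  = -18; N_7 = 3*N_4 + 3*N_6 - 5  [with N_4=-8, N_6=-18]  = -83.
Change = -20 − (-83) = 63.

63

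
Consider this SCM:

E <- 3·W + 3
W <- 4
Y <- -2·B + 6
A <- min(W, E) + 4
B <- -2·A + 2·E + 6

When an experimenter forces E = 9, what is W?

4

Under do(E=9), the mechanism E <- 3·W + 3 is discarded; E is fixed at 9.
W is not downstream of the intervention, so its value is determined by the original equations.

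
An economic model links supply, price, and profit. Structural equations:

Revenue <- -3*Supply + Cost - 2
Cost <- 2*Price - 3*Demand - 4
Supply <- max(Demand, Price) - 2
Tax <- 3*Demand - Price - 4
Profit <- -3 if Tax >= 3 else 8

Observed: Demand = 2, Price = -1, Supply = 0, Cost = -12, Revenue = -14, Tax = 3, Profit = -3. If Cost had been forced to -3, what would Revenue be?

-5

Intervening sets Cost = -3 and removes its equation (Cost <- 2*Price - 3*Demand - 4).
Supply = max(Demand, Price) - 2  [with Demand=2, Price=-1]  = 0
Revenue = -3*Supply + Cost - 2  [with Supply=0, Cost=-3]  = -5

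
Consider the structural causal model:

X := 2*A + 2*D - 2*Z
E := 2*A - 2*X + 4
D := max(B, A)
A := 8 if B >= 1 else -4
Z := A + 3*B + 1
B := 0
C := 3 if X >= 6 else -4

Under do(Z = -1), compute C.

Under do(Z=-1), the mechanism Z := A + 3*B + 1 is discarded; Z is fixed at -1.
A = 8 if B >= 1 else -4  [with B=0]  = -4
D = max(B, A)  [with B=0, A=-4]  = 0
X = 2*A + 2*D - 2*Z  [with A=-4, D=0, Z=-1]  = -6
C = 3 if X >= 6 else -4  [with X=-6]  = -4

-4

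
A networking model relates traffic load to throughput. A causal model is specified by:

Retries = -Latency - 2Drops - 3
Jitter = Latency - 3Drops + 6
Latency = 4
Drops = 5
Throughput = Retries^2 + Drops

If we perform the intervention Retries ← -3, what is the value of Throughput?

do(Retries=-3) replaces the equation Retries = -Latency - 2Drops - 3 with the constant Retries = -3.
Throughput = Retries^2 + Drops  [with Retries=-3, Drops=5]  = 14

14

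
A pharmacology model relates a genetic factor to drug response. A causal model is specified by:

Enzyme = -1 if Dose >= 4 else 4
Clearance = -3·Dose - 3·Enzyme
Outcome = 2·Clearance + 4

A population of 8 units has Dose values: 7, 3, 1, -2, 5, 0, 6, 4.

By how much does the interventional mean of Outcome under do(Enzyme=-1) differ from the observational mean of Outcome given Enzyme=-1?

The intervention sets Enzyme=-1 in all 8 units regardless of Dose. Recomputing Outcome per unit gives -32, -8, 4, 22, -20, 10, -26, -14; average -8.
Observing Enzyme=-1 restricts to units where Enzyme's equation naturally yields -1: Dose ∈ {7, 5, 6, 4}. In that subpopulation Outcome = -32, -20, -26, -14, mean -23.
Difference = -8 − (-23) = 15.

15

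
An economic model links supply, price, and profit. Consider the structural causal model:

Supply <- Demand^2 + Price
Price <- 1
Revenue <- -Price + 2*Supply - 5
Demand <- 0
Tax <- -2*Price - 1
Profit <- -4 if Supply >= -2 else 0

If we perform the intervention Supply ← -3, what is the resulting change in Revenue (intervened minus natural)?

-8

The intervention breaks the incoming arrows to Supply: Supply <- Demand^2 + Price no longer applies, and Supply = -3.
Revenue = -Price + 2*Supply - 5  [with Price=1, Supply=-3]  = -12
Without intervention: Supply = Demand^2 + Price  [with Demand=0, Price=1]  = 1; Revenue = -Price + 2*Supply - 5  [with Price=1, Supply=1]  = -4.
Change = -12 − (-4) = -8.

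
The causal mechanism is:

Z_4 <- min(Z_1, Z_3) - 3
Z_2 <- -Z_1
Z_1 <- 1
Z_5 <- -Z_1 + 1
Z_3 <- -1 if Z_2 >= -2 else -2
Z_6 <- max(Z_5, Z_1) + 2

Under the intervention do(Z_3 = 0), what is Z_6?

3

The intervention breaks the incoming arrows to Z_3: Z_3 <- -1 if Z_2 >= -2 else -2 no longer applies, and Z_3 = 0.
No directed path runs from Z_3 to Z_6, so Z_6 keeps its natural value.
Z_5 = -Z_1 + 1  [with Z_1=1]  = 0
Z_6 = max(Z_5, Z_1) + 2  [with Z_5=0, Z_1=1]  = 3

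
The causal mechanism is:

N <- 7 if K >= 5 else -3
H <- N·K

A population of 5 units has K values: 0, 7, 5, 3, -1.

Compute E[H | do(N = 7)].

19.6

The intervention sets N=7 in all 5 units regardless of K. Recomputing H per unit gives 0, 49, 35, 21, -7; average 19.6.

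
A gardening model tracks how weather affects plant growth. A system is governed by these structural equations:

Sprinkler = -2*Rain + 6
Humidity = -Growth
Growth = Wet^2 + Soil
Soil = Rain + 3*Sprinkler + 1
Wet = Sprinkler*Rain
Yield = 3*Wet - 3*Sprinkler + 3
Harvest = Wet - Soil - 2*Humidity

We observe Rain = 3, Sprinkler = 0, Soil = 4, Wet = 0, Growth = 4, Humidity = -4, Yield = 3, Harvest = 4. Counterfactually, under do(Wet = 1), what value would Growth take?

Intervening sets Wet = 1 and removes its equation (Wet = Sprinkler*Rain).
Sprinkler = -2*Rain + 6  [with Rain=3]  = 0
Soil = Rain + 3*Sprinkler + 1  [with Rain=3, Sprinkler=0]  = 4
Growth = Wet^2 + Soil  [with Wet=1, Soil=4]  = 5

5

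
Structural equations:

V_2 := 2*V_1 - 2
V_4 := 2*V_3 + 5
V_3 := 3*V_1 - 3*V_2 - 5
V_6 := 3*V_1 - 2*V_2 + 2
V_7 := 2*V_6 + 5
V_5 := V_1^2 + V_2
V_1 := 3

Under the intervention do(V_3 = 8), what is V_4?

The intervention breaks the incoming arrows to V_3: V_3 := 3*V_1 - 3*V_2 - 5 no longer applies, and V_3 = 8.
V_4 = 2*V_3 + 5  [with V_3=8]  = 21

21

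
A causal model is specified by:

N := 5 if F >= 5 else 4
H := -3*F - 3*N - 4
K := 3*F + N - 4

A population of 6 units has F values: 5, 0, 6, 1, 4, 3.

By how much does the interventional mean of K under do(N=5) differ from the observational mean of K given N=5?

do(N=5) breaks N's dependence on F. With N=5 fixed, K across the units is 16, 1, 19, 4, 13, 10, mean 10.5.
E[K|N=5] averages over only the 2 units with N=5 (F = 5, 6): K = 16, 19, mean 17.5.
Difference = 10.5 − 17.5 = -7.

-7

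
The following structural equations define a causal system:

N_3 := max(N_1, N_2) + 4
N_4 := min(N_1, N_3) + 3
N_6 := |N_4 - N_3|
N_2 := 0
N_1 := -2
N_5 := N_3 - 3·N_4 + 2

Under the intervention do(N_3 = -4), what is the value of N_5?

do(N_3=-4) replaces the equation N_3 := max(N_1, N_2) + 4 with the constant N_3 = -4.
N_4 = min(N_1, N_3) + 3  [with N_1=-2, N_3=-4]  = -1
N_5 = N_3 - 3·N_4 + 2  [with N_3=-4, N_4=-1]  = 1

1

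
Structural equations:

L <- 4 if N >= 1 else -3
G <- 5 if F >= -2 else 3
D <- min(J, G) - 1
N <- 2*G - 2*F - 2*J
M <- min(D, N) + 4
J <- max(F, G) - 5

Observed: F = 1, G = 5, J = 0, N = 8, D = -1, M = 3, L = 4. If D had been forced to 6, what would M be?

The intervention breaks the incoming arrows to D: D <- min(J, G) - 1 no longer applies, and D = 6.
G = 5 if F >= -2 else 3  [with F=1]  = 5
J = max(F, G) - 5  [with F=1, G=5]  = 0
N = 2*G - 2*F - 2*J  [with G=5, F=1, J=0]  = 8
M = min(D, N) + 4  [with D=6, N=8]  = 10

10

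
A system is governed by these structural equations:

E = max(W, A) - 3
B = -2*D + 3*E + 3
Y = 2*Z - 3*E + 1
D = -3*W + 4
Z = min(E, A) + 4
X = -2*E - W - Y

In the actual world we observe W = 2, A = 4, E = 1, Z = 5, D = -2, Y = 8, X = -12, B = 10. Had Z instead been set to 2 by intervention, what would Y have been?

Under do(Z=2), the mechanism Z = min(E, A) + 4 is discarded; Z is fixed at 2.
E = max(W, A) - 3  [with W=2, A=4]  = 1
Y = 2*Z - 3*E + 1  [with Z=2, E=1]  = 2

2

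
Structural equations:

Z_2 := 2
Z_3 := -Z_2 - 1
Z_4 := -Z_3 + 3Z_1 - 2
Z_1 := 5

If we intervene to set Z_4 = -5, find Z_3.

-3

Under do(Z_4=-5), the mechanism Z_4 := -Z_3 + 3Z_1 - 2 is discarded; Z_4 is fixed at -5.
Since Z_3 is not a descendant of the intervened variable, it is unaffected.
Z_3 = -Z_2 - 1  [with Z_2=2]  = -3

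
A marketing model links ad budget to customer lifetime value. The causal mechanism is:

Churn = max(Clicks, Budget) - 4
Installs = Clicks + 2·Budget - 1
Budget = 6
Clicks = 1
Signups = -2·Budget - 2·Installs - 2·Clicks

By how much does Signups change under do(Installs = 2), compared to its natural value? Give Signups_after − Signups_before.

The intervention breaks the incoming arrows to Installs: Installs = Clicks + 2·Budget - 1 no longer applies, and Installs = 2.
Signups = -2·Budget - 2·Installs - 2·Clicks  [with Budget=6, Installs=2, Clicks=1]  = -18
Without intervention: Installs = Clicks + 2·Budget - 1  [with Clicks=1, Budget=6]  = 12; Signups = -2·Budget - 2·Installs - 2·Clicks  [with Budget=6, Installs=12, Clicks=1]  = -38.
Change = -18 − (-38) = 20.

20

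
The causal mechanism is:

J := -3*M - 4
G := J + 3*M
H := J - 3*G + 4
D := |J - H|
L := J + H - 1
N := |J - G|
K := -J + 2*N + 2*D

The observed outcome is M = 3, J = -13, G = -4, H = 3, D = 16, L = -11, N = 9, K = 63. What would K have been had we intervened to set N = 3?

51

do(N=3) replaces the equation N := |J - G| with the constant N = 3.
J = -3*M - 4  [with M=3]  = -13
G = J + 3*M  [with J=-13, M=3]  = -4
H = J - 3*G + 4  [with J=-13, G=-4]  = 3
D = |J - H|  [with J=-13, H=3]  = 16
K = -J + 2*N + 2*D  [with J=-13, N=3, D=16]  = 51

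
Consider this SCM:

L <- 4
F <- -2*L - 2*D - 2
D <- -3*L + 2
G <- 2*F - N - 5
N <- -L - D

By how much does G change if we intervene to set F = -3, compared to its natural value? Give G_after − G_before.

do(F=-3) replaces the equation F <- -2*L - 2*D - 2 with the constant F = -3.
D = -3*L + 2  [with L=4]  = -10
N = -L - D  [with L=4, D=-10]  = 6
G = 2*F - N - 5  [with F=-3, N=6]  = -17
Without intervention: D = -3*L + 2  [with L=4]  = -10; F = -2*L - 2*D - 2  [with L=4, D=-10]  = 10; N = -L - D  [with L=4, D=-10]  = 6; G = 2*F - N - 5  [with F=10, N=6]  = 9.
Change = -17 − 9 = -26.

-26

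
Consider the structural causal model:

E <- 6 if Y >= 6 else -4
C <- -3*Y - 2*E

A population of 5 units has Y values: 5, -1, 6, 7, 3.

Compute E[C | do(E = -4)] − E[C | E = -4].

do(E=-4) breaks E's dependence on Y. With E=-4 fixed, C across the units is -7, 11, -10, -13, -1, mean -4.
Conditioning on E=-4 selects the 3 unit(s) with Y ∈ {5, -1, 3}. Their C values: -7, 11, -1. Mean = 1.
Difference = -4 − 1 = -5.

-5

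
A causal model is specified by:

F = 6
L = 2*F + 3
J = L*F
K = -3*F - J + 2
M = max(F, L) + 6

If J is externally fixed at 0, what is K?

The intervention breaks the incoming arrows to J: J = L*F no longer applies, and J = 0.
K = -3*F - J + 2  [with F=6, J=0]  = -16

-16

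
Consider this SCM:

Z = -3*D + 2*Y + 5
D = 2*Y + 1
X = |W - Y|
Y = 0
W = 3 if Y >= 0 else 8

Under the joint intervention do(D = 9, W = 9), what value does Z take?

-22

The joint intervention fixes D = 9, W = 9, removing each variable's own equation.
Z = -3*D + 2*Y + 5  [with D=9, Y=0]  = -22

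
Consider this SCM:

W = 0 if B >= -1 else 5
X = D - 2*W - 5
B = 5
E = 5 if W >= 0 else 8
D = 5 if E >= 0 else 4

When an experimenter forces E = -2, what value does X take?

-1

do(E=-2) replaces the equation E = 5 if W >= 0 else 8 with the constant E = -2.
W = 0 if B >= -1 else 5  [with B=5]  = 0
D = 5 if E >= 0 else 4  [with E=-2]  = 4
X = D - 2*W - 5  [with D=4, W=0]  = -1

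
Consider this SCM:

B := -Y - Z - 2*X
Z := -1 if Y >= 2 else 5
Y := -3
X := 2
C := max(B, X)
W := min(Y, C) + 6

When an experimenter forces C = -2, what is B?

-6

The intervention breaks the incoming arrows to C: C := max(B, X) no longer applies, and C = -2.
Since B is not a descendant of the intervened variable, it is unaffected.
Z = -1 if Y >= 2 else 5  [with Y=-3]  = 5
B = -Y - Z - 2*X  [with Y=-3, Z=5, X=2]  = -6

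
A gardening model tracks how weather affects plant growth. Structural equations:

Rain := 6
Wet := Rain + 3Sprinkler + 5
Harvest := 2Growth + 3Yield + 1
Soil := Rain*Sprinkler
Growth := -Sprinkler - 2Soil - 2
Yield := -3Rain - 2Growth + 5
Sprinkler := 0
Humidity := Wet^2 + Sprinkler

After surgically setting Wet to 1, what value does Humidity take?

1

Under do(Wet=1), the mechanism Wet := Rain + 3Sprinkler + 5 is discarded; Wet is fixed at 1.
Humidity = Wet^2 + Sprinkler  [with Wet=1, Sprinkler=0]  = 1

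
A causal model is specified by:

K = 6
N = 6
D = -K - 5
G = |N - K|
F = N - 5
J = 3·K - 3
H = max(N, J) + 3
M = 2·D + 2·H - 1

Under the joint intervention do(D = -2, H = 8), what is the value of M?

11

Under do(D = -2, H = 8), each intervened variable's structural equation is replaced by its fixed value.
M = 2·D + 2·H - 1  [with D=-2, H=8]  = 11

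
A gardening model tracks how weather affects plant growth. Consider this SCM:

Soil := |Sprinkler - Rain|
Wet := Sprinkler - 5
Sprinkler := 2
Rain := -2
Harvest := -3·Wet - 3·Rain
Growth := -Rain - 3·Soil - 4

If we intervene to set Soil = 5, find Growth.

-17

do(Soil=5) replaces the equation Soil := |Sprinkler - Rain| with the constant Soil = 5.
Growth = -Rain - 3·Soil - 4  [with Rain=-2, Soil=5]  = -17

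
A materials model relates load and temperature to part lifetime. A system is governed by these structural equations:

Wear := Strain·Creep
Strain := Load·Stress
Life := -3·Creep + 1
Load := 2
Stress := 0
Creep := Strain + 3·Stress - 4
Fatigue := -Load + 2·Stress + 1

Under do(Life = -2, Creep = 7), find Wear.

Under do(Life = -2, Creep = 7), each intervened variable's structural equation is replaced by its fixed value.
Strain = Load·Stress  [with Load=2, Stress=0]  = 0
Wear = Strain·Creep  [with Strain=0, Creep=7]  = 0

0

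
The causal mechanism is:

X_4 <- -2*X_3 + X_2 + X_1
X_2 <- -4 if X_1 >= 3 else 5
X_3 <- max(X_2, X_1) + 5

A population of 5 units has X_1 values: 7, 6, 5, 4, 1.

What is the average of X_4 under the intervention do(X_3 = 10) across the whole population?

The intervention sets X_3=10 in all 5 units regardless of X_1. Recomputing X_4 per unit gives -17, -18, -19, -20, -14; average -17.6.

-17.6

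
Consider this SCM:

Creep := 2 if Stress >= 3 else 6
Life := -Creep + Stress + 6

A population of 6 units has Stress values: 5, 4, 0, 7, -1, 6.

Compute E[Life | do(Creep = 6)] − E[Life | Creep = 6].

4

The intervention sets Creep=6 in all 6 units regardless of Stress. Recomputing Life per unit gives 5, 4, 0, 7, -1, 6; average 3.5.
Conditioning on Creep=6 selects the 2 unit(s) with Stress ∈ {0, -1}. Their Life values: 0, -1. Mean = -0.5.
Difference = 3.5 − (-0.5) = 4.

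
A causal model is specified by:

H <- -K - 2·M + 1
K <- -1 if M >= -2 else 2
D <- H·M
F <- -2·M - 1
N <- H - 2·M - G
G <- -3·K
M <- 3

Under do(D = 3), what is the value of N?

do(D=3) replaces the equation D <- H·M with the constant D = 3.
Since N is not a descendant of the intervened variable, it is unaffected.
K = -1 if M >= -2 else 2  [with M=3]  = -1
H = -K - 2·M + 1  [with K=-1, M=3]  = -4
G = -3·K  [with K=-1]  = 3
N = H - 2·M - G  [with H=-4, M=3, G=3]  = -13

-13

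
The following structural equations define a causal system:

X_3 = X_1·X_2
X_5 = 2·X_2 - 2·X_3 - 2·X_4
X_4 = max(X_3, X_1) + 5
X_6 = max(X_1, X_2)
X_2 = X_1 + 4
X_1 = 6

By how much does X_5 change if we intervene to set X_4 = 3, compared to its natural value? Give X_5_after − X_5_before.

Intervening sets X_4 = 3 and removes its equation (X_4 = max(X_3, X_1) + 5).
X_2 = X_1 + 4  [with X_1=6]  = 10
X_3 = X_1·X_2  [with X_1=6, X_2=10]  = 60
X_5 = 2·X_2 - 2·X_3 - 2·X_4  [with X_2=10, X_3=60, X_4=3]  = -106
Without intervention: X_2 = X_1 + 4  [with X_1=6]  = 10; X_3 = X_1·X_2  [with X_1=6, X_2=10]  = 60; X_4 = max(X_3, X_1) + 5  [with X_3=60, X_1=6]  = 65; X_5 = 2·X_2 - 2·X_3 - 2·X_4  [with X_2=10, X_3=60, X_4=65]  = -230.
Change = -106 − (-230) = 124.

124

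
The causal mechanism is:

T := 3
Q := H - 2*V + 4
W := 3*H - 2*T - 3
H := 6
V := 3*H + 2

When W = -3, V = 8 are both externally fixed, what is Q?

-6

Setting W = -3, V = 8 by intervention discards those variables' equations.
Q = H - 2*V + 4  [with H=6, V=8]  = -6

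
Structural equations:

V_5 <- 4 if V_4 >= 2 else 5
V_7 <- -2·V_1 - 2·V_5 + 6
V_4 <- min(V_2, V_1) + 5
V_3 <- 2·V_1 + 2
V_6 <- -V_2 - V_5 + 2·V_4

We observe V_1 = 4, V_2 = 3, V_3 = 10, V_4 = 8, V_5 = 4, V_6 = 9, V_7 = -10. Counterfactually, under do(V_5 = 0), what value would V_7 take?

Under do(V_5=0), the mechanism V_5 <- 4 if V_4 >= 2 else 5 is discarded; V_5 is fixed at 0.
V_7 = -2·V_1 - 2·V_5 + 6  [with V_1=4, V_5=0]  = -2

-2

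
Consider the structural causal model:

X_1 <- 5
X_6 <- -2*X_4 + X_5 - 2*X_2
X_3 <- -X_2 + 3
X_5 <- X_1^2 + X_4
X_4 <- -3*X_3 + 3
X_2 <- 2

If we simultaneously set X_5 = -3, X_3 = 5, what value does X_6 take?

17

The joint intervention fixes X_5 = -3, X_3 = 5, removing each variable's own equation.
X_4 = -3*X_3 + 3  [with X_3=5]  = -12
X_6 = -2*X_4 + X_5 - 2*X_2  [with X_4=-12, X_5=-3, X_2=2]  = 17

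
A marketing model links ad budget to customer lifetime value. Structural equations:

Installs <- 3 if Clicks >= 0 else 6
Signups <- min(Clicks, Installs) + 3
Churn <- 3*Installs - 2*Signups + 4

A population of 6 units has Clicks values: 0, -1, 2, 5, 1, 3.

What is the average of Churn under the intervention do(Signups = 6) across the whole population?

Under do(Signups=6), Signups's equation is replaced by Signups=6 for every unit. Per-unit Churn: 1, 10, 1, 1, 1, 1. Mean = 2.5.

2.5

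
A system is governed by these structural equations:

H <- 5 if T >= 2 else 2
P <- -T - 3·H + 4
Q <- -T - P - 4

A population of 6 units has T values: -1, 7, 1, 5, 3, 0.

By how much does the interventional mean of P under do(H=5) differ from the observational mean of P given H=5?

2.5

Under do(H=5), H's equation is replaced by H=5 for every unit. Per-unit P: -10, -18, -12, -16, -14, -11. Mean = -13.5.
E[P|H=5] averages over only the 3 units with H=5 (T = 7, 5, 3): P = -18, -16, -14, mean -16.
Difference = -13.5 − (-16) = 2.5.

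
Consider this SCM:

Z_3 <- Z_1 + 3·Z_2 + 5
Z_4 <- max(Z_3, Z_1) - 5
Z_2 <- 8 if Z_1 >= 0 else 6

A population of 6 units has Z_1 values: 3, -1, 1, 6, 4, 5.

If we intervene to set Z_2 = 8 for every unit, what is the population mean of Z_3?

32

do(Z_2=8) breaks Z_2's dependence on Z_1. With Z_2=8 fixed, Z_3 across the units is 32, 28, 30, 35, 33, 34, mean 32.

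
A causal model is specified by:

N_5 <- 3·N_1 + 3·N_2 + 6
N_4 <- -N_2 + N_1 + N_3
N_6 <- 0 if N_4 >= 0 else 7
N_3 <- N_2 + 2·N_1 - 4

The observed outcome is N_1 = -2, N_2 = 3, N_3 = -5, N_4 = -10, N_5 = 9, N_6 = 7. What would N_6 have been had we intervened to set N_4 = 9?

0

Under do(N_4=9), the mechanism N_4 <- -N_2 + N_1 + N_3 is discarded; N_4 is fixed at 9.
N_6 = 0 if N_4 >= 0 else 7  [with N_4=9]  = 0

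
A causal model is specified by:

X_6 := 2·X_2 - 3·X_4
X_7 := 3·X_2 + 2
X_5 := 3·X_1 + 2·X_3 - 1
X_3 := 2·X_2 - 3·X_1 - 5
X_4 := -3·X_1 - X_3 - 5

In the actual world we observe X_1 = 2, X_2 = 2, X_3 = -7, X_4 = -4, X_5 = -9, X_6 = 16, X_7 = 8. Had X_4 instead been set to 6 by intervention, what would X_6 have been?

Under do(X_4=6), the mechanism X_4 := -3·X_1 - X_3 - 5 is discarded; X_4 is fixed at 6.
X_6 = 2·X_2 - 3·X_4  [with X_2=2, X_4=6]  = -14

-14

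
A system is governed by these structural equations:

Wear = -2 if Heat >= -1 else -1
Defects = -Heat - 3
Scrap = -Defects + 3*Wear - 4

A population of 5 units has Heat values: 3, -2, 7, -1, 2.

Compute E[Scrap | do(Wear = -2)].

-5.2

Under do(Wear=-2), Wear's equation is replaced by Wear=-2 for every unit. Per-unit Scrap: -4, -9, 0, -8, -5. Mean = -5.2.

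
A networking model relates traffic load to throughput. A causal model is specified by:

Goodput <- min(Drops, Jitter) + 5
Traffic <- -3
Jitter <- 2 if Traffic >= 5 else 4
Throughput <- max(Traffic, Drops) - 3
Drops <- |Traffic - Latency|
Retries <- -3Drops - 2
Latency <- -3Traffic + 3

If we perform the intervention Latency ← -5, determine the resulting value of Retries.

-8

Under do(Latency=-5), the mechanism Latency <- -3Traffic + 3 is discarded; Latency is fixed at -5.
Drops = |Traffic - Latency|  [with Traffic=-3, Latency=-5]  = 2
Retries = -3Drops - 2  [with Drops=2]  = -8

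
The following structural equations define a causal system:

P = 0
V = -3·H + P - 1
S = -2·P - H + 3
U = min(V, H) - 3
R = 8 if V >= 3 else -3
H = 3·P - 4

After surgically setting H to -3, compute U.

do(H=-3) replaces the equation H = 3·P - 4 with the constant H = -3.
V = -3·H + P - 1  [with H=-3, P=0]  = 8
U = min(V, H) - 3  [with V=8, H=-3]  = -6

-6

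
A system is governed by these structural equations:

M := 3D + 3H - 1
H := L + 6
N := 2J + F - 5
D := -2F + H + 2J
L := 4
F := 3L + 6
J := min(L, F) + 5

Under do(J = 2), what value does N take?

17

The intervention breaks the incoming arrows to J: J := min(L, F) + 5 no longer applies, and J = 2.
F = 3L + 6  [with L=4]  = 18
N = 2J + F - 5  [with J=2, F=18]  = 17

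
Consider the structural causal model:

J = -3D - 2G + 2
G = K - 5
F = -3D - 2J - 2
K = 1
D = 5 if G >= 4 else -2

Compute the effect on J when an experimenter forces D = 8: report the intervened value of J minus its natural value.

-30

The intervention breaks the incoming arrows to D: D = 5 if G >= 4 else -2 no longer applies, and D = 8.
G = K - 5  [with K=1]  = -4
J = -3D - 2G + 2  [with D=8, G=-4]  = -14
Without intervention: G = K - 5  [with K=1]  = -4; D = 5 if G >= 4 else -2  [with G=-4]  = -2; J = -3D - 2G + 2  [with D=-2, G=-4]  = 16.
Change = -14 − 16 = -30.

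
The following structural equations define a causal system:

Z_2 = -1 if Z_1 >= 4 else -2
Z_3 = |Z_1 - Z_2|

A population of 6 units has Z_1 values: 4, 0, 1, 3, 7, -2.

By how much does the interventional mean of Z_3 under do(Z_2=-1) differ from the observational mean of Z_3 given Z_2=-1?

do(Z_2=-1) breaks Z_2's dependence on Z_1. With Z_2=-1 fixed, Z_3 across the units is 5, 1, 2, 4, 8, 1, mean 3.5.
Observing Z_2=-1 restricts to units where Z_2's equation naturally yields -1: Z_1 ∈ {4, 7}. In that subpopulation Z_3 = 5, 8, mean 6.5.
Difference = 3.5 − 6.5 = -3.

-3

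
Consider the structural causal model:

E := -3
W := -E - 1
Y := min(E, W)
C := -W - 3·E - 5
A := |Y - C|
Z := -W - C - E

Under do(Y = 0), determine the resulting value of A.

2

The intervention breaks the incoming arrows to Y: Y := min(E, W) no longer applies, and Y = 0.
W = -E - 1  [with E=-3]  = 2
C = -W - 3·E - 5  [with W=2, E=-3]  = 2
A = |Y - C|  [with Y=0, C=2]  = 2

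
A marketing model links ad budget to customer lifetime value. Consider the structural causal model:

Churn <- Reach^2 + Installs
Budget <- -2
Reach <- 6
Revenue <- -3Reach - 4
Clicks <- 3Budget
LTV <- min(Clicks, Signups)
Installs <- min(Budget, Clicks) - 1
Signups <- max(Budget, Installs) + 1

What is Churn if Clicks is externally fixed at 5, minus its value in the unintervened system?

The intervention breaks the incoming arrows to Clicks: Clicks <- 3Budget no longer applies, and Clicks = 5.
Installs = min(Budget, Clicks) - 1  [with Budget=-2, Clicks=5]  = -3
Churn = Reach^2 + Installs  [with Reach=6, Installs=-3]  = 33
Without intervention: Clicks = 3Budget  [with Budget=-2]  = -6; Installs = min(Budget, Clicks) - 1  [with Budget=-2, Clicks=-6]  = -7; Churn = Reach^2 + Installs  [with Reach=6, Installs=-7]  = 29.
Change = 33 − 29 = 4.

4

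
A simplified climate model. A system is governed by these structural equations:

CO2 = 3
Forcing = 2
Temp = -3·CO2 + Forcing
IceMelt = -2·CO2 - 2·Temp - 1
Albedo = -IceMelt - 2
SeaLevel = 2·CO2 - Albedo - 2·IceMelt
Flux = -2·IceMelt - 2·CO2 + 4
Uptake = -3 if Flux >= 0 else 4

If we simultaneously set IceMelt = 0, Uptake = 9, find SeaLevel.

8

The joint intervention fixes IceMelt = 0, Uptake = 9, removing each variable's own equation.
Albedo = -IceMelt - 2  [with IceMelt=0]  = -2
SeaLevel = 2·CO2 - Albedo - 2·IceMelt  [with CO2=3, Albedo=-2, IceMelt=0]  = 8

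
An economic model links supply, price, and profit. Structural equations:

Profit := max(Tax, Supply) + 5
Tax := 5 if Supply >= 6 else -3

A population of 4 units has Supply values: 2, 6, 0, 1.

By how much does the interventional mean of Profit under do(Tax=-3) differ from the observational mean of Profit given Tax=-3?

1.25

The intervention sets Tax=-3 in all 4 units regardless of Supply. Recomputing Profit per unit gives 7, 11, 5, 6; average 7.25.
E[Profit|Tax=-3] averages over only the 3 units with Tax=-3 (Supply = 2, 0, 1): Profit = 7, 5, 6, mean 6.
Difference = 7.25 − 6 = 1.25.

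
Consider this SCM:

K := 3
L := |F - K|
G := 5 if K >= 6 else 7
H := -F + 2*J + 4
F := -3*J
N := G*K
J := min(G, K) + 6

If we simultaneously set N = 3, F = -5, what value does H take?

27

Setting N = 3, F = -5 by intervention discards those variables' equations.
G = 5 if K >= 6 else 7  [with K=3]  = 7
J = min(G, K) + 6  [with G=7, K=3]  = 9
H = -F + 2*J + 4  [with F=-5, J=9]  = 27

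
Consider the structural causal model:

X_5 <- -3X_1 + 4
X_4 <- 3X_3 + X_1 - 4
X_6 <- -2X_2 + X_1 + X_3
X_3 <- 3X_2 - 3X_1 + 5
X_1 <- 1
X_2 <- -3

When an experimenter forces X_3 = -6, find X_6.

1

The intervention breaks the incoming arrows to X_3: X_3 <- 3X_2 - 3X_1 + 5 no longer applies, and X_3 = -6.
X_6 = -2X_2 + X_1 + X_3  [with X_2=-3, X_1=1, X_3=-6]  = 1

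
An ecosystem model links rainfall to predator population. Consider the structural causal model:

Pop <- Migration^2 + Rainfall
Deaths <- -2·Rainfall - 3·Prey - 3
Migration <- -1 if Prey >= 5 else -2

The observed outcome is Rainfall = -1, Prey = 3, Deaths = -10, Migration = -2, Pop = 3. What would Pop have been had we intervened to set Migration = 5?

24

Intervening sets Migration = 5 and removes its equation (Migration <- -1 if Prey >= 5 else -2).
Pop = Migration^2 + Rainfall  [with Migration=5, Rainfall=-1]  = 24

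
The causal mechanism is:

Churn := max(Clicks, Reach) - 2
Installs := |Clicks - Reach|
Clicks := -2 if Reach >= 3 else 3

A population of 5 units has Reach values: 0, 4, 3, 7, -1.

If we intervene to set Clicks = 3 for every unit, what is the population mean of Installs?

Under do(Clicks=3), Clicks's equation is replaced by Clicks=3 for every unit. Per-unit Installs: 3, 1, 0, 4, 4. Mean = 2.4.

2.4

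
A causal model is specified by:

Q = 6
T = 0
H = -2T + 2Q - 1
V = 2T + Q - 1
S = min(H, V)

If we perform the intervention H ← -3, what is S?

-3

do(H=-3) replaces the equation H = -2T + 2Q - 1 with the constant H = -3.
V = 2T + Q - 1  [with T=0, Q=6]  = 5
S = min(H, V)  [with H=-3, V=5]  = -3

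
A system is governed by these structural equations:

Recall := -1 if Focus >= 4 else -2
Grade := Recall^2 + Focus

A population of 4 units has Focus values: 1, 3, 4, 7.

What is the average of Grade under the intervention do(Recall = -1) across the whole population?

4.75

do(Recall=-1) breaks Recall's dependence on Focus. With Recall=-1 fixed, Grade across the units is 2, 4, 5, 8, mean 4.75.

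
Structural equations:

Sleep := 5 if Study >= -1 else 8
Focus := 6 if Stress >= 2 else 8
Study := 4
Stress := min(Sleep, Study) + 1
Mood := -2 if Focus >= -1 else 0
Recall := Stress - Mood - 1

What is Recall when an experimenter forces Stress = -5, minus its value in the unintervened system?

The intervention breaks the incoming arrows to Stress: Stress := min(Sleep, Study) + 1 no longer applies, and Stress = -5.
Focus = 6 if Stress >= 2 else 8  [with Stress=-5]  = 8
Mood = -2 if Focus >= -1 else 0  [with Focus=8]  = -2
Recall = Stress - Mood - 1  [with Stress=-5, Mood=-2]  = -4
Without intervention: Sleep = 5 if Study >= -1 else 8  [with Study=4]  = 5; Stress = min(Sleep, Study) + 1  [with Sleep=5, Study=4]  = 5; Focus = 6 if Stress >= 2 else 8  [with Stress=5]  = 6; Mood = -2 if Focus >= -1 else 0  [with Focus=6]  = -2; Recall = Stress - Mood - 1  [with Stress=5, Mood=-2]  = 6.
Change = -4 − 6 = -10.

-10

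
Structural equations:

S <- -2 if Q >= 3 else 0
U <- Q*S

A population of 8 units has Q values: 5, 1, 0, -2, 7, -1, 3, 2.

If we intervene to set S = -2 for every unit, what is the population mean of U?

-3.75

Under do(S=-2), S's equation is replaced by S=-2 for every unit. Per-unit U: -10, -2, 0, 4, -14, 2, -6, -4. Mean = -3.75.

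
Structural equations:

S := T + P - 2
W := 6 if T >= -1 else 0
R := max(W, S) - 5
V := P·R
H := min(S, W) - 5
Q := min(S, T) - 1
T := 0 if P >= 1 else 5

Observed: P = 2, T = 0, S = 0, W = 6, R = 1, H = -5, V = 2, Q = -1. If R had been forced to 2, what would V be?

Under do(R=2), the mechanism R := max(W, S) - 5 is discarded; R is fixed at 2.
V = P·R  [with P=2, R=2]  = 4

4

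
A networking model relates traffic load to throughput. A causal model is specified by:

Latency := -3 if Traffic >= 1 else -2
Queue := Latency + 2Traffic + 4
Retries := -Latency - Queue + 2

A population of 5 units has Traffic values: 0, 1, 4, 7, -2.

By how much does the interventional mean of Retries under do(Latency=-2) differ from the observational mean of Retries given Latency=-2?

-6

Every unit gets Latency=-2 under the intervention. Retries values become 2, 0, -6, -12, 6; E[Retries|do(Latency=-2)] = -2.
Observing Latency=-2 restricts to units where Latency's equation naturally yields -2: Traffic ∈ {0, -2}. In that subpopulation Retries = 2, 6, mean 4.
Difference = -2 − 4 = -6.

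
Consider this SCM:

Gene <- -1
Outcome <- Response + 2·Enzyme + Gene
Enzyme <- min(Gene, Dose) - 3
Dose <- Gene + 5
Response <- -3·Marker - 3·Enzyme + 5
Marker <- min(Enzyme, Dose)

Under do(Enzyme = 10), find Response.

-37

do(Enzyme=10) replaces the equation Enzyme <- min(Gene, Dose) - 3 with the constant Enzyme = 10.
Dose = Gene + 5  [with Gene=-1]  = 4
Marker = min(Enzyme, Dose)  [with Enzyme=10, Dose=4]  = 4
Response = -3·Marker - 3·Enzyme + 5  [with Marker=4, Enzyme=10]  = -37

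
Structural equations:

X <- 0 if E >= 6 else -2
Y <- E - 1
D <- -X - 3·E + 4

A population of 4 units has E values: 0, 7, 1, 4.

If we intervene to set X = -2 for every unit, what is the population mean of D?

The intervention sets X=-2 in all 4 units regardless of E. Recomputing D per unit gives 6, -15, 3, -6; average -3.

-3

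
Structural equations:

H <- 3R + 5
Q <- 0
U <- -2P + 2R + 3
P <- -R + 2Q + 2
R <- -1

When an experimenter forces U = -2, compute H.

2

The intervention breaks the incoming arrows to U: U <- -2P + 2R + 3 no longer applies, and U = -2.
Since H is not a descendant of the intervened variable, it is unaffected.
H = 3R + 5  [with R=-1]  = 2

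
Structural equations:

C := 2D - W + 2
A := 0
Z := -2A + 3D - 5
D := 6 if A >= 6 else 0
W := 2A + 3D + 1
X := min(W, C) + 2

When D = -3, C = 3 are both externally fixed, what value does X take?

-6

The joint intervention fixes D = -3, C = 3, removing each variable's own equation.
W = 2A + 3D + 1  [with A=0, D=-3]  = -8
X = min(W, C) + 2  [with W=-8, C=3]  = -6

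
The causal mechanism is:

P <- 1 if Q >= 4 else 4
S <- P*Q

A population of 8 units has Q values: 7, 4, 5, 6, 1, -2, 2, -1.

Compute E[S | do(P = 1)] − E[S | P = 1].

-2.75

Under do(P=1), P's equation is replaced by P=1 for every unit. Per-unit S: 7, 4, 5, 6, 1, -2, 2, -1. Mean = 2.75.
Conditioning on P=1 selects the 4 unit(s) with Q ∈ {7, 4, 5, 6}. Their S values: 7, 4, 5, 6. Mean = 5.5.
Difference = 2.75 − 5.5 = -2.75.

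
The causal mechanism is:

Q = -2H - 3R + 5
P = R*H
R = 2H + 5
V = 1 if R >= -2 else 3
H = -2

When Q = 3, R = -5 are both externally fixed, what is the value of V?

3

Setting Q = 3, R = -5 by intervention discards those variables' equations.
V = 1 if R >= -2 else 3  [with R=-5]  = 3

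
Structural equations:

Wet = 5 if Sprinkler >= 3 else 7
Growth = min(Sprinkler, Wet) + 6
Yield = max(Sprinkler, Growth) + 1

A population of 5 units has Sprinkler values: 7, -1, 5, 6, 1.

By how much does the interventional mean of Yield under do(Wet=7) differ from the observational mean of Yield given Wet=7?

3.6

Every unit gets Wet=7 under the intervention. Yield values become 14, 6, 12, 13, 8; E[Yield|do(Wet=7)] = 10.6.
Conditioning on Wet=7 selects the 2 unit(s) with Sprinkler ∈ {-1, 1}. Their Yield values: 6, 8. Mean = 7.
Difference = 10.6 − 7 = 3.6.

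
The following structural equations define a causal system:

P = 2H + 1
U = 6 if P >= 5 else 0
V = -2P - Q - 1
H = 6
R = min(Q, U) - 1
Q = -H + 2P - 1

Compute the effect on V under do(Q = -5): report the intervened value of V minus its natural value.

24

The intervention breaks the incoming arrows to Q: Q = -H + 2P - 1 no longer applies, and Q = -5.
P = 2H + 1  [with H=6]  = 13
V = -2P - Q - 1  [with P=13, Q=-5]  = -22
Without intervention: P = 2H + 1  [with H=6]  = 13; Q = -H + 2P - 1  [with H=6, P=13]  = 19; V = -2P - Q - 1  [with P=13, Q=19]  = -46.
Change = -22 − (-46) = 24.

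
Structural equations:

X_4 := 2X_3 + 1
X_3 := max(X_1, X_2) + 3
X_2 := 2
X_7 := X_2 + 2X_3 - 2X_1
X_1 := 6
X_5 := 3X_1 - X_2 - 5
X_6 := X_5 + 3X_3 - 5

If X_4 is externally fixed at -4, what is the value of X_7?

The intervention breaks the incoming arrows to X_4: X_4 := 2X_3 + 1 no longer applies, and X_4 = -4.
No directed path runs from X_4 to X_7, so X_7 keeps its natural value.
X_3 = max(X_1, X_2) + 3  [with X_1=6, X_2=2]  = 9
X_7 = X_2 + 2X_3 - 2X_1  [with X_2=2, X_3=9, X_1=6]  = 8

8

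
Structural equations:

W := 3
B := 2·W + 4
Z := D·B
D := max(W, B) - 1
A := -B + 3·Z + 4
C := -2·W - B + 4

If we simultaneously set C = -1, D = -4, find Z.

Setting C = -1, D = -4 by intervention discards those variables' equations.
B = 2·W + 4  [with W=3]  = 10
Z = D·B  [with D=-4, B=10]  = -40

-40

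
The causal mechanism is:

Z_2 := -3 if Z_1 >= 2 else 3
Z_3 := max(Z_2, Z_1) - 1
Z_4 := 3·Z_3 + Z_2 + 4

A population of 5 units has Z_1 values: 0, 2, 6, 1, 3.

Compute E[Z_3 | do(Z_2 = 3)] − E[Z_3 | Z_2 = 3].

do(Z_2=3) breaks Z_2's dependence on Z_1. With Z_2=3 fixed, Z_3 across the units is 2, 2, 5, 2, 2, mean 2.6.
Conditioning on Z_2=3 selects the 2 unit(s) with Z_1 ∈ {0, 1}. Their Z_3 values: 2, 2. Mean = 2.
Difference = 2.6 − 2 = 0.6.

0.6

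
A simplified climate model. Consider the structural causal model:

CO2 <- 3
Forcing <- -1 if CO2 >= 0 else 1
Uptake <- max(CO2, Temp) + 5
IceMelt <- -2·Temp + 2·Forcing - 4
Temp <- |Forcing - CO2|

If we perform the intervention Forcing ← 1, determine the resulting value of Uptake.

8

do(Forcing=1) replaces the equation Forcing <- -1 if CO2 >= 0 else 1 with the constant Forcing = 1.
Temp = |Forcing - CO2|  [with Forcing=1, CO2=3]  = 2
Uptake = max(CO2, Temp) + 5  [with CO2=3, Temp=2]  = 8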